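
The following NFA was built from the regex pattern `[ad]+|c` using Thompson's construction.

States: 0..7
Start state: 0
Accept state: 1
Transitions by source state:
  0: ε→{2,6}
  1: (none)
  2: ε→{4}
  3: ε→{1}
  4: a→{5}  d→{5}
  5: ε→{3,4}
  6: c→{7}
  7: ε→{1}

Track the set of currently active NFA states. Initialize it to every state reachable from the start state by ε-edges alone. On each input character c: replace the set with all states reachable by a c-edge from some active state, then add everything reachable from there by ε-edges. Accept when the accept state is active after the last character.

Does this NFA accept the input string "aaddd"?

S₀ = ε-closure({0}) = {0,2,4,6}
'a' @ 1: {1,3,4,5}  ✓accept
'a' @ 2: {1,3,4,5}  ✓accept
'd' @ 3: {1,3,4,5}  ✓accept
'd' @ 4: {1,3,4,5}  ✓accept
'd' @ 5: {1,3,4,5}  ✓accept
after full input: {1,3,4,5}  (accept=1 in)

Answer: ACCEPT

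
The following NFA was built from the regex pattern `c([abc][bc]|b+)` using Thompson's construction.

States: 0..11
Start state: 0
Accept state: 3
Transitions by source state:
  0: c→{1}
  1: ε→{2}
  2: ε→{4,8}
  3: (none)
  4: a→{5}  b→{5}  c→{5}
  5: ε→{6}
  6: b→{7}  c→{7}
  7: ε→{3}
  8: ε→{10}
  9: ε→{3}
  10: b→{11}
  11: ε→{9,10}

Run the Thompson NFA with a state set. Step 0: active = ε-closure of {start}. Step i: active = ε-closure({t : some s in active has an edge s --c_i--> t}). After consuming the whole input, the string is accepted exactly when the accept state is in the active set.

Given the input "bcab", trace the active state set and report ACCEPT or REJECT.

Answer: REJECT

Steps:
start: ε-closure({0}) = {0}
'b' @ 1: {}  — state set empty
rest 'cab' ignored (set empty)
final: {}; accept 3 not in set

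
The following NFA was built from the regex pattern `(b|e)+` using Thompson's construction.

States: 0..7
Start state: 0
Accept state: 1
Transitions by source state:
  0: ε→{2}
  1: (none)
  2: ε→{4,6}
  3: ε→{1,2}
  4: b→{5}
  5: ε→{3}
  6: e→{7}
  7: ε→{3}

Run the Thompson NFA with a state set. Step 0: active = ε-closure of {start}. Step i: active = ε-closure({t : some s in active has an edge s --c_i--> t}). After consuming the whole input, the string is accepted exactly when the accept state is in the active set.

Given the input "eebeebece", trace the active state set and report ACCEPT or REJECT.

start: ε-closure({0}) = {0,2,4,6}
'e' @ 1: {1,2,3,4,6,7}  ✓accept
'e' @ 2: {1,2,3,4,6,7}  ✓accept
'b' @ 3: {1,2,3,4,5,6}  ✓accept
'e' @ 4: {1,2,3,4,6,7}  ✓accept
'e' @ 5: {1,2,3,4,6,7}  ✓accept
'b' @ 6: {1,2,3,4,5,6}  ✓accept
'e' @ 7: {1,2,3,4,6,7}  ✓accept
'c' @ 8: {}  — state set empty
rest 'e' ignored (set empty)
end set {} — state 1 not in

Answer: REJECT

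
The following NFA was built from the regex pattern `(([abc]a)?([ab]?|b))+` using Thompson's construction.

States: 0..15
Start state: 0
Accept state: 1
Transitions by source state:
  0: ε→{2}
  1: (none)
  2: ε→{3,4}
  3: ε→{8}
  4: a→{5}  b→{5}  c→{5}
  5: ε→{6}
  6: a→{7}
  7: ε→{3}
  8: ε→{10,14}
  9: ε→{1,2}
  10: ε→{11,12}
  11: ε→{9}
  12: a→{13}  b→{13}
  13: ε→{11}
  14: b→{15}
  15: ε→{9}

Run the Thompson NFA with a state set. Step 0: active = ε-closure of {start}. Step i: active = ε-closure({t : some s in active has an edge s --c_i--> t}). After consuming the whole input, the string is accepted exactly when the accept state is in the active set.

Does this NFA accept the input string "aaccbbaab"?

initial (ε-close {0}): {0,1,2,3,4,8,9,10,11,12,14}
'a' @ 1: {1,2,3,4,5,6,8,9,10,11,12,13,14}  ✓accept
'a' @ 2: {1,2,3,4,5,6,7,8,9,10,11,12,13,14}  ✓accept
'c' @ 3: {5,6}
'c' @ 4: {}  — no active states
rest 'bbaab' ignored (set empty)
after full input: {}  (accept=1 not in)

Answer: REJECT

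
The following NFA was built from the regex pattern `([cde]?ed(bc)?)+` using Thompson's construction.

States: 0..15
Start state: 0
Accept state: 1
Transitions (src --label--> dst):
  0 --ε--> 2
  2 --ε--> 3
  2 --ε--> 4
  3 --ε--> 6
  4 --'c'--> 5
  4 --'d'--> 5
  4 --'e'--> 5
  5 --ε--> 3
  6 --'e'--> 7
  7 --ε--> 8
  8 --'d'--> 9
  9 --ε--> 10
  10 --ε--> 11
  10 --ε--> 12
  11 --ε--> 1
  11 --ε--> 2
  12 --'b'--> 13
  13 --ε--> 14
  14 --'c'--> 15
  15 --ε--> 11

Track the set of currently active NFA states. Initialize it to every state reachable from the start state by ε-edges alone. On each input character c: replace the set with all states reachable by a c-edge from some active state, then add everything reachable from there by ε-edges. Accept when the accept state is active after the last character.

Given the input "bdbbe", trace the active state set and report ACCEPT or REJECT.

initial (ε-close {0}): {0,2,3,4,6}
'b' @ 1: {}  — dead — no transitions
rest 'dbbe' ignored (set empty)
end set {} — state 1 not in

Answer: REJECT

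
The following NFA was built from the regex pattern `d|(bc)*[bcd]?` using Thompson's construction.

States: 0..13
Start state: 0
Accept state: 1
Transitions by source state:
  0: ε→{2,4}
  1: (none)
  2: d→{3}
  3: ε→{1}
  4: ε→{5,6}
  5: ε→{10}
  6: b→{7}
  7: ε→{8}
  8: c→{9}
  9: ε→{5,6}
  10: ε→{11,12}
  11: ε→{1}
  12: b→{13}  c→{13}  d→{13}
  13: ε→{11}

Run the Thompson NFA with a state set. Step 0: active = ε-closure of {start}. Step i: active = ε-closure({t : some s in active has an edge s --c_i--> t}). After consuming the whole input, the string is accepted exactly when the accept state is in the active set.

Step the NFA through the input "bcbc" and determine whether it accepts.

start: ε-closure({0}) = {0,1,2,4,5,6,10,11,12}
'b' @ 1: {1,7,8,11,13}  [accepting]
'c' @ 2: {1,5,6,9,10,11,12}  [accepting]
'b' @ 3: {1,7,8,11,13}  [accepting]
'c' @ 4: {1,5,6,9,10,11,12}  [accepting]
end set {1,5,6,9,10,11,12} — state 1 in

Answer: ACCEPT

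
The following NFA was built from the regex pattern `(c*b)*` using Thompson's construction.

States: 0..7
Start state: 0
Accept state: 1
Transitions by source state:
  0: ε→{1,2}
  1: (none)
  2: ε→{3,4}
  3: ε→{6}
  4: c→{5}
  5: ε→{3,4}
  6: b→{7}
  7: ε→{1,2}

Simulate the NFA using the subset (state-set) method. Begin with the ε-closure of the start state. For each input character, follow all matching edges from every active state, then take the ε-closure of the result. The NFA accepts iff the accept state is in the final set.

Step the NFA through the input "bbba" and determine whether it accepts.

start: ε-closure({0}) = {0,1,2,3,4,6}
'b' @ 1: {1,2,3,4,6,7}  ✓accept
'b' @ 2: {1,2,3,4,6,7}  ✓accept
'b' @ 3: {1,2,3,4,6,7}  ✓accept
'a' @ 4: {}  — no active states
final: {}; accept 1 not in set

Answer: REJECT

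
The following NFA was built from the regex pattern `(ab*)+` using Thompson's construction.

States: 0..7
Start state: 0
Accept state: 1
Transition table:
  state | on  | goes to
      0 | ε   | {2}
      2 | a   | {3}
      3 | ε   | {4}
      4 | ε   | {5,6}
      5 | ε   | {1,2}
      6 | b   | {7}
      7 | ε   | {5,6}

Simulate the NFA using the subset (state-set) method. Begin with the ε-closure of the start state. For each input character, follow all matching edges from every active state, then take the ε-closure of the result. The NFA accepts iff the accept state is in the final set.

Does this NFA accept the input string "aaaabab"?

initial (ε-close {0}): {0,2}
'a' @ 1: {1,2,3,4,5,6}  [accepting]
'a' @ 2: {1,2,3,4,5,6}  [accepting]
'a' @ 3: {1,2,3,4,5,6}  [accepting]
'a' @ 4: {1,2,3,4,5,6}  [accepting]
'b' @ 5: {1,2,5,6,7}  [accepting]
'a' @ 6: {1,2,3,4,5,6}  [accepting]
'b' @ 7: {1,2,5,6,7}  [accepting]
final: {1,2,5,6,7}; accept 1 in set

Answer: ACCEPT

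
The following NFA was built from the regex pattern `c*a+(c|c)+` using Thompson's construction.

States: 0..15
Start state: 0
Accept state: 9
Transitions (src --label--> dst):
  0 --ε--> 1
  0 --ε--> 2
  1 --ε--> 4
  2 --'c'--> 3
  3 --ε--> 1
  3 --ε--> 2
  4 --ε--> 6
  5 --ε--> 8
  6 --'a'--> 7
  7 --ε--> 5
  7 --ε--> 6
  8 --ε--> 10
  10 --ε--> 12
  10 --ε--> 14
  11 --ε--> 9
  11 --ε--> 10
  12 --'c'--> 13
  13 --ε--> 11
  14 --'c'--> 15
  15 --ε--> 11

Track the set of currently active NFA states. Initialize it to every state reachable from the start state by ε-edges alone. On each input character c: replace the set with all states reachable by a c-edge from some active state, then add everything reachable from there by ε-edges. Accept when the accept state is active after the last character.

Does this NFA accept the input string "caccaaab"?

start: ε-closure({0}) = {0,1,2,4,6}
'c' @ 1: {1,2,3,4,6}
'a' @ 2: {5,6,7,8,10,12,14}
'c' @ 3: {9,10,11,12,13,14,15}  [accepting]
'c' @ 4: {9,10,11,12,13,14,15}  [accepting]
'a' @ 5: {}  — no active states
rest 'aab' ignored (set empty)
after full input: {}  (accept=9 not in)

Answer: REJECT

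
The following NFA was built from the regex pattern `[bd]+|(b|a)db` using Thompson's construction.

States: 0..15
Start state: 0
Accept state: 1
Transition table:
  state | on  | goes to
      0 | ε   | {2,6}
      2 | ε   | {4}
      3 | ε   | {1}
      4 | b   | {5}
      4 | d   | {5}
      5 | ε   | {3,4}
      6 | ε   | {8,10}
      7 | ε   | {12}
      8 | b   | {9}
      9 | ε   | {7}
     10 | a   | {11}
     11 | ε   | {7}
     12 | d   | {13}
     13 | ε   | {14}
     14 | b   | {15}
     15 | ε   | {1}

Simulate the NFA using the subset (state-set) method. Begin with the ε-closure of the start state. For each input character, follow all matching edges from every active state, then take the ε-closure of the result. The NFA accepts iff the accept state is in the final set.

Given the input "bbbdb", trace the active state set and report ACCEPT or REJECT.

Answer: ACCEPT

Trace:
initial (ε-close {0}): {0,2,4,6,8,10}
'b' @ 1: {1,3,4,5,7,9,12}  (accept∈set)
'b' @ 2: {1,3,4,5}  (accept∈set)
'b' @ 3: {1,3,4,5}  (accept∈set)
'd' @ 4: {1,3,4,5}  (accept∈set)
'b' @ 5: {1,3,4,5}  (accept∈set)
after full input: {1,3,4,5}  (accept=1 in)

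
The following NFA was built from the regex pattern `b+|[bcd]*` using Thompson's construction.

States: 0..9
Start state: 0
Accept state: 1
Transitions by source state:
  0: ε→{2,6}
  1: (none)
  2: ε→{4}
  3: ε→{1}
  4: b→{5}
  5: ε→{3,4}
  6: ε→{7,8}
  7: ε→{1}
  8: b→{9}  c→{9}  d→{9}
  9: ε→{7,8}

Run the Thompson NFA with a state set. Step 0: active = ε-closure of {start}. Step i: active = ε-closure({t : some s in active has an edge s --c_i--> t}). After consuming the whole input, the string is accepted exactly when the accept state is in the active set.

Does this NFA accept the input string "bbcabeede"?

Answer: REJECT

Derivation:
S₀ = ε-closure({0}) = {0,1,2,4,6,7,8}
'b' @ 1: {1,3,4,5,7,8,9}  [accepting]
'b' @ 2: {1,3,4,5,7,8,9}  [accepting]
'c' @ 3: {1,7,8,9}  [accepting]
'a' @ 4: {}  — dead — no transitions
rest 'beede' ignored (set empty)
after full input: {}  (accept=1 not in)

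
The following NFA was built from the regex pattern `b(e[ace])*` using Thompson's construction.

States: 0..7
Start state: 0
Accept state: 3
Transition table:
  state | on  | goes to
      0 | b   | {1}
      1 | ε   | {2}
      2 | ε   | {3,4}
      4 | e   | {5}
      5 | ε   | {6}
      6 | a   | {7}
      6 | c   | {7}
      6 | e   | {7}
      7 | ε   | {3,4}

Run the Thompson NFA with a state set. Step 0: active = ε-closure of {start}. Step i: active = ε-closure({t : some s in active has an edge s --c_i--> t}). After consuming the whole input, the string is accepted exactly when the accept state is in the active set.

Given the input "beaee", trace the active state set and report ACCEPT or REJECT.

Answer: ACCEPT

Derivation:
start: ε-closure({0}) = {0}
'b' @ 1: {1,2,3,4}  ✓accept
'e' @ 2: {5,6}
'a' @ 3: {3,4,7}  ✓accept
'e' @ 4: {5,6}
'e' @ 5: {3,4,7}  ✓accept
final: {3,4,7}; accept 3 in set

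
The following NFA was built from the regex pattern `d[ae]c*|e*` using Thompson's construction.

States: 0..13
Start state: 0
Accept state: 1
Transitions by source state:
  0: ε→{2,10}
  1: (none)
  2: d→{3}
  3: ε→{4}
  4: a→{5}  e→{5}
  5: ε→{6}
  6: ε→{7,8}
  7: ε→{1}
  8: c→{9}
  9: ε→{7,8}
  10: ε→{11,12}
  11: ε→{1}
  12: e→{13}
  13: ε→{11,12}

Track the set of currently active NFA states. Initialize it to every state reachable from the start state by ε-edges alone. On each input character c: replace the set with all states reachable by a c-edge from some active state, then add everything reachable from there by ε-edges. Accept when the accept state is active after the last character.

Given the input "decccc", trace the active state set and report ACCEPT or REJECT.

Answer: ACCEPT

Steps:
initial (ε-close {0}): {0,1,2,10,11,12}
'd' @ 1: {3,4}
'e' @ 2: {1,5,6,7,8}  [accepting]
'c' @ 3: {1,7,8,9}  [accepting]
'c' @ 4: {1,7,8,9}  [accepting]
'c' @ 5: {1,7,8,9}  [accepting]
'c' @ 6: {1,7,8,9}  [accepting]
final: {1,7,8,9}; accept 1 in set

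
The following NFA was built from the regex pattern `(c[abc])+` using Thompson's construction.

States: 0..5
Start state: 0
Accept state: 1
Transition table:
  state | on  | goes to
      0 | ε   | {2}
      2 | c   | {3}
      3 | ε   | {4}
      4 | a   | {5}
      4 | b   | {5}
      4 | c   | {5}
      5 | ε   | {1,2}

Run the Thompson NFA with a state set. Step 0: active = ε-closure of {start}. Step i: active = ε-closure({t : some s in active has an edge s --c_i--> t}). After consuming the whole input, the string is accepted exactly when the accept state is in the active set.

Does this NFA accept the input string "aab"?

Answer: REJECT

Steps:
S₀ = ε-closure({0}) = {0,2}
'a' @ 1: {}  — state set empty
rest 'ab' ignored (set empty)
after full input: {}  (accept=1 not in)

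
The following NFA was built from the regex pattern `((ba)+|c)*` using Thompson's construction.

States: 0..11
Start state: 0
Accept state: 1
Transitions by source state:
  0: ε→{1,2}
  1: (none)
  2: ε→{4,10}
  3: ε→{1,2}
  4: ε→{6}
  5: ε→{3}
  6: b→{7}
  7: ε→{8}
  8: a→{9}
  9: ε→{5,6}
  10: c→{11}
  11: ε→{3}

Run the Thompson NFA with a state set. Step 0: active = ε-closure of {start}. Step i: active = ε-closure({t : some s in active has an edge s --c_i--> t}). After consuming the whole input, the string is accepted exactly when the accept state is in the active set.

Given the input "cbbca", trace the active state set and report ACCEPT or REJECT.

initial (ε-close {0}): {0,1,2,4,6,10}
'c' @ 1: {1,2,3,4,6,10,11}  ✓accept
'b' @ 2: {7,8}
'b' @ 3: {}  — dead — no transitions
rest 'ca' ignored (set empty)
final: {}; accept 1 not in set

Answer: REJECT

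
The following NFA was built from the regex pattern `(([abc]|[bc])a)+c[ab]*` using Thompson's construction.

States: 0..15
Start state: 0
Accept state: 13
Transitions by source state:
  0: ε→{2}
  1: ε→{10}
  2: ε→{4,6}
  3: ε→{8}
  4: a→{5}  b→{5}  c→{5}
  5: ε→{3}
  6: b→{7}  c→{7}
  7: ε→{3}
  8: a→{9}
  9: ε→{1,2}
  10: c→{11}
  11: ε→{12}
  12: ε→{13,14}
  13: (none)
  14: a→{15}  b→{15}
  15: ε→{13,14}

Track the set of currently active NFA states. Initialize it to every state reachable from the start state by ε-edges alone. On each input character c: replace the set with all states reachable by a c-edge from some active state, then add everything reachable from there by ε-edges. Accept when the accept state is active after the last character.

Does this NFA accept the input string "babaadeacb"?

Answer: REJECT

Trace:
start: ε-closure({0}) = {0,2,4,6}
'b' @ 1: {3,5,7,8}
'a' @ 2: {1,2,4,6,9,10}
'b' @ 3: {3,5,7,8}
'a' @ 4: {1,2,4,6,9,10}
'a' @ 5: {3,5,8}
'd' @ 6: {}  — dead — no transitions
rest 'eacb' ignored (set empty)
end set {} — state 13 not in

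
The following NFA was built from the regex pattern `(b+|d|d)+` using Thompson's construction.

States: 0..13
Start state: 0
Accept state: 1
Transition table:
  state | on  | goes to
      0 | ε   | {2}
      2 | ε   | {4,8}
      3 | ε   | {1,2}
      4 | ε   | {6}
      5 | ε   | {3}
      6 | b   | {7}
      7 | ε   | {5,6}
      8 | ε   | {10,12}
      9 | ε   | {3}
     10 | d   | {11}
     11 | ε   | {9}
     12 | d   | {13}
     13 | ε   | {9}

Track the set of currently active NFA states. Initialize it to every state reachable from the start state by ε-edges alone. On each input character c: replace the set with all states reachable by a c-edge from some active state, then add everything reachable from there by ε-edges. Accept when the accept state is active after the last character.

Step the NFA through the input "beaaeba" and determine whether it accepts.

start: ε-closure({0}) = {0,2,4,6,8,10,12}
'b' @ 1: {1,2,3,4,5,6,7,8,10,12}  [accepting]
'e' @ 2: {}  — no active states
rest 'aaeba' ignored (set empty)
end set {} — state 1 not in

Answer: REJECT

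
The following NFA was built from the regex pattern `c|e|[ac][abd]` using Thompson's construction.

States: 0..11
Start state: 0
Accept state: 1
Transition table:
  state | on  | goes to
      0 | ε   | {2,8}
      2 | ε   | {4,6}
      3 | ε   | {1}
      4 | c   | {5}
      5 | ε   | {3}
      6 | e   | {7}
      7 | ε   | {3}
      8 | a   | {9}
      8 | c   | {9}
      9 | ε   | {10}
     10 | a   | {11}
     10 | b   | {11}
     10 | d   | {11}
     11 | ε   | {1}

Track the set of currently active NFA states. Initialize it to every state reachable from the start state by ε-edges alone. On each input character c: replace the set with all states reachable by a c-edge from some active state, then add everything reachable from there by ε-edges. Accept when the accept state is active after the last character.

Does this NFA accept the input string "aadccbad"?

S₀ = ε-closure({0}) = {0,2,4,6,8}
'a' @ 1: {9,10}
'a' @ 2: {1,11}  ✓accept
'd' @ 3: {}  — state set empty
rest 'ccbad' ignored (set empty)
after full input: {}  (accept=1 not in)

Answer: REJECT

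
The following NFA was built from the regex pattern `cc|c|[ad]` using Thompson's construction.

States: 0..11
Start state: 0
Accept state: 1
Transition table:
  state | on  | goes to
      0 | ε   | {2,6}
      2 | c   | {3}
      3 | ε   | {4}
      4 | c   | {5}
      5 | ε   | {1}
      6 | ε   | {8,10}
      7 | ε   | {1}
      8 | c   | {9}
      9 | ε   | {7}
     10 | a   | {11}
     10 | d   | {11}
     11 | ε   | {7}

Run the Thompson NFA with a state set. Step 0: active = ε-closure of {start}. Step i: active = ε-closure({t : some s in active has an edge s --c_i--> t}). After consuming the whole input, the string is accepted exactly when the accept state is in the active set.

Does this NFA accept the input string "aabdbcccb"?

Answer: REJECT

Steps:
S₀ = ε-closure({0}) = {0,2,6,8,10}
'a' @ 1: {1,7,11}  (accept∈set)
'a' @ 2: {}  — state set empty
rest 'bdbcccb' ignored (set empty)
final: {}; accept 1 not in set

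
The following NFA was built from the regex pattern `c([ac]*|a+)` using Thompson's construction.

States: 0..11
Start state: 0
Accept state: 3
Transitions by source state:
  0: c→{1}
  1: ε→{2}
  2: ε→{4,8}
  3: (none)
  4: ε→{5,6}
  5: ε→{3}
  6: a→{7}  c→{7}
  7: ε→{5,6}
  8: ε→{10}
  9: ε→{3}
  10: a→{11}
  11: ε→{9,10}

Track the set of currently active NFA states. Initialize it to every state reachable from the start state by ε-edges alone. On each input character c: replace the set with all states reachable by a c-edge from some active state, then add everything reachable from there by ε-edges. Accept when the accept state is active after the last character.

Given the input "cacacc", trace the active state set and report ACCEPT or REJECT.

start: ε-closure({0}) = {0}
'c' @ 1: {1,2,3,4,5,6,8,10}  (accept∈set)
'a' @ 2: {3,5,6,7,9,10,11}  (accept∈set)
'c' @ 3: {3,5,6,7}  (accept∈set)
'a' @ 4: {3,5,6,7}  (accept∈set)
'c' @ 5: {3,5,6,7}  (accept∈set)
'c' @ 6: {3,5,6,7}  (accept∈set)
end set {3,5,6,7} — state 3 in

Answer: ACCEPT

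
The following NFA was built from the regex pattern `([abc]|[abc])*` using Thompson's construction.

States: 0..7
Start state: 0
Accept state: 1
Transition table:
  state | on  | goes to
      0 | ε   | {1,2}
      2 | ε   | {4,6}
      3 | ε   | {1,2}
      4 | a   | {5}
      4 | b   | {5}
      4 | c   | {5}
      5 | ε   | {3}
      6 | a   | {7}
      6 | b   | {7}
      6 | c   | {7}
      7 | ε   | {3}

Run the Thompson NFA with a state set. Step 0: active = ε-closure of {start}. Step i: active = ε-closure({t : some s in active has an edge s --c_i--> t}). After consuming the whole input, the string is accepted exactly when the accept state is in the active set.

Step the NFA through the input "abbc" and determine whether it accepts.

Answer: ACCEPT

Steps:
initial (ε-close {0}): {0,1,2,4,6}
'a' @ 1: {1,2,3,4,5,6,7}  [accepting]
'b' @ 2: {1,2,3,4,5,6,7}  [accepting]
'b' @ 3: {1,2,3,4,5,6,7}  [accepting]
'c' @ 4: {1,2,3,4,5,6,7}  [accepting]
after full input: {1,2,3,4,5,6,7}  (accept=1 in)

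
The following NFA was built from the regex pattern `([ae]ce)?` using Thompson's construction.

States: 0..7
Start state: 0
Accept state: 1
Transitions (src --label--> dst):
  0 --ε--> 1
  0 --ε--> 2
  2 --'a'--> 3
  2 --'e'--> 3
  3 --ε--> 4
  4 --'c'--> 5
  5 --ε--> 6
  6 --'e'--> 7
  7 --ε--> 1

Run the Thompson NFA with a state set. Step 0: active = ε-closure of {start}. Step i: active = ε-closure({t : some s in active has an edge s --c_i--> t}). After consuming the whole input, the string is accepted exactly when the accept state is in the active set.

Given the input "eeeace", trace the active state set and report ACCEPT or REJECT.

S₀ = ε-closure({0}) = {0,1,2}
'e' @ 1: {3,4}
'e' @ 2: {}  — no active states
rest 'eace' ignored (set empty)
after full input: {}  (accept=1 not in)

Answer: REJECT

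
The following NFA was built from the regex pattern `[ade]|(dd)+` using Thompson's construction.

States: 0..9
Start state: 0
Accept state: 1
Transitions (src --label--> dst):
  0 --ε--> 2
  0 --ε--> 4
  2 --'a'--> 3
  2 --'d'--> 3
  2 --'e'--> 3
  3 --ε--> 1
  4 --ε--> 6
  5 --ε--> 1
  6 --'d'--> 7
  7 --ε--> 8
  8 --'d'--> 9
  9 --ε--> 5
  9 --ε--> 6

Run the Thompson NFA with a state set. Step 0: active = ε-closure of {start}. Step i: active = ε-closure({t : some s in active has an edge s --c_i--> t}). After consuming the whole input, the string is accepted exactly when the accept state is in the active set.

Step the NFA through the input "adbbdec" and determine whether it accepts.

Answer: REJECT

Derivation:
start: ε-closure({0}) = {0,2,4,6}
'a' @ 1: {1,3}  (accept∈set)
'd' @ 2: {}  — no active states
rest 'bbdec' ignored (set empty)
final: {}; accept 1 not in set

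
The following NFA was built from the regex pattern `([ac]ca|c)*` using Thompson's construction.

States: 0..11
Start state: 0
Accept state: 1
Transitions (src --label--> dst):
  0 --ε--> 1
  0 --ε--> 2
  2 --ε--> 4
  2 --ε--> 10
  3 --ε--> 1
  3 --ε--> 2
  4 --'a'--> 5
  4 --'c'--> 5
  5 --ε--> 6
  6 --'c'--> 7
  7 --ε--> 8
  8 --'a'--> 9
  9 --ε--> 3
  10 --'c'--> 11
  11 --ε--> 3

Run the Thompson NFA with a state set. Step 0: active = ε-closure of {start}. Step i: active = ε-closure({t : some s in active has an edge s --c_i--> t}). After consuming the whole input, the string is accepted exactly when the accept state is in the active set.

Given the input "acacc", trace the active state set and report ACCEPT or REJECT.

S₀ = ε-closure({0}) = {0,1,2,4,10}
'a' @ 1: {5,6}
'c' @ 2: {7,8}
'a' @ 3: {1,2,3,4,9,10}  ✓accept
'c' @ 4: {1,2,3,4,5,6,10,11}  ✓accept
'c' @ 5: {1,2,3,4,5,6,7,8,10,11}  ✓accept
after full input: {1,2,3,4,5,6,7,8,10,11}  (accept=1 in)

Answer: ACCEPT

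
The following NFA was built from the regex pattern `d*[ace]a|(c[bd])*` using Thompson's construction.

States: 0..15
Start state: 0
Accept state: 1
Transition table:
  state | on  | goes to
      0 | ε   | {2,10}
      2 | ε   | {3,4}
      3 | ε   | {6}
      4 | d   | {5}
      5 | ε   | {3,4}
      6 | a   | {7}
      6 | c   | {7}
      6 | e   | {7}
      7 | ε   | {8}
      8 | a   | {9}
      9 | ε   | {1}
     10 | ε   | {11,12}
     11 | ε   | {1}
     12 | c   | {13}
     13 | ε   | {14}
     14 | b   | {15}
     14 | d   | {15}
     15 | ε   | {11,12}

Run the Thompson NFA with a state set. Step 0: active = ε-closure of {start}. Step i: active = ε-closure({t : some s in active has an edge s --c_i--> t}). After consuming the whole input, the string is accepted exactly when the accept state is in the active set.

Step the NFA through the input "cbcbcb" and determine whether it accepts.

Answer: ACCEPT

Steps:
S₀ = ε-closure({0}) = {0,1,2,3,4,6,10,11,12}
'c' @ 1: {7,8,13,14}
'b' @ 2: {1,11,12,15}  [accepting]
'c' @ 3: {13,14}
'b' @ 4: {1,11,12,15}  [accepting]
'c' @ 5: {13,14}
'b' @ 6: {1,11,12,15}  [accepting]
end set {1,11,12,15} — state 1 in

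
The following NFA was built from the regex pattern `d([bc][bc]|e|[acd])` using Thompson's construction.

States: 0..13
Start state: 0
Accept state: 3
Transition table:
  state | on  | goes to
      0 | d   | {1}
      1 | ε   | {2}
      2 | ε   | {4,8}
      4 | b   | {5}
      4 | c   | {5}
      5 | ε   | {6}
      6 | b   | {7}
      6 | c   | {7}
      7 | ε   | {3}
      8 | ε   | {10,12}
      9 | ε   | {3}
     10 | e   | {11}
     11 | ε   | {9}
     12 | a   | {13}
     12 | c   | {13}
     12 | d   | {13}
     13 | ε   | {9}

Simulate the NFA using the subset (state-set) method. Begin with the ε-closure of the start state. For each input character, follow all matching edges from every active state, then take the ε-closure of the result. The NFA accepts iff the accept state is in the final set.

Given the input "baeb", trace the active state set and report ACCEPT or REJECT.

start: ε-closure({0}) = {0}
'b' @ 1: {}  — no active states
rest 'aeb' ignored (set empty)
end set {} — state 3 not in

Answer: REJECT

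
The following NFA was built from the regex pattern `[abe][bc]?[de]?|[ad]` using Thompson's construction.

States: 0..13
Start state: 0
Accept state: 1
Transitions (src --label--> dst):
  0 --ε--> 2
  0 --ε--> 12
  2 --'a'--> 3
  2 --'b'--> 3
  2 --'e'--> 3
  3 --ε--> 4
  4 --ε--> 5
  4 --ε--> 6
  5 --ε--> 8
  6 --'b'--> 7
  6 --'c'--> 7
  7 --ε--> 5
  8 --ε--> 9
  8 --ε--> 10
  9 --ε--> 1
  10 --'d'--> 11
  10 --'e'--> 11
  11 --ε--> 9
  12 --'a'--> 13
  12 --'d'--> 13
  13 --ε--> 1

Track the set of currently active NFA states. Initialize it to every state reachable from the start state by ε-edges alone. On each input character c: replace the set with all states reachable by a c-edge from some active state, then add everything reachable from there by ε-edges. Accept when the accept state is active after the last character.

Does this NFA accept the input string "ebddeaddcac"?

start: ε-closure({0}) = {0,2,12}
'e' @ 1: {1,3,4,5,6,8,9,10}  (accept∈set)
'b' @ 2: {1,5,7,8,9,10}  (accept∈set)
'd' @ 3: {1,9,11}  (accept∈set)
'd' @ 4: {}  — dead — no transitions
rest 'eaddcac' ignored (set empty)
end set {} — state 1 not in

Answer: REJECT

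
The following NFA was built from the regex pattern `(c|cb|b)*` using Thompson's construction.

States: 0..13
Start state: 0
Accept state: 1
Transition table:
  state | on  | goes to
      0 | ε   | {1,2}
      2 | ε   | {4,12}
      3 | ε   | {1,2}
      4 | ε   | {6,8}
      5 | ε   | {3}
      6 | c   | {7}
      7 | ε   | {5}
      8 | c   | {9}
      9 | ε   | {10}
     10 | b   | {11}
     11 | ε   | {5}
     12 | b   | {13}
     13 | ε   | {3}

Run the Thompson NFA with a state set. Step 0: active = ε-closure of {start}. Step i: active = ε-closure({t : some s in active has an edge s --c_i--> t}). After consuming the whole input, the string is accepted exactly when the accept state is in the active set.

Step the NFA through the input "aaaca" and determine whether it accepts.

start: ε-closure({0}) = {0,1,2,4,6,8,12}
'a' @ 1: {}  — no active states
rest 'aaca' ignored (set empty)
end set {} — state 1 not in

Answer: REJECT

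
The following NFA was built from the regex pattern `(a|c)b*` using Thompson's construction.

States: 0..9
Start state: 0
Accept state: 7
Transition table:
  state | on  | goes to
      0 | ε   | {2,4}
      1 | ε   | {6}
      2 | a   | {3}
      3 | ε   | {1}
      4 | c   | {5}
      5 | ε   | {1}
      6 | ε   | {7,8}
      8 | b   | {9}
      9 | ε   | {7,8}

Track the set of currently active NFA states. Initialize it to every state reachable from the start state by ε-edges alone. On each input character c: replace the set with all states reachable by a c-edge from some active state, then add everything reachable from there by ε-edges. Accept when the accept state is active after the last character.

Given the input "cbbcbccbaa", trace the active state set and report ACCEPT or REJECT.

Answer: REJECT

Derivation:
initial (ε-close {0}): {0,2,4}
'c' @ 1: {1,5,6,7,8}  [accepting]
'b' @ 2: {7,8,9}  [accepting]
'b' @ 3: {7,8,9}  [accepting]
'c' @ 4: {}  — no active states
rest 'bccbaa' ignored (set empty)
final: {}; accept 7 not in set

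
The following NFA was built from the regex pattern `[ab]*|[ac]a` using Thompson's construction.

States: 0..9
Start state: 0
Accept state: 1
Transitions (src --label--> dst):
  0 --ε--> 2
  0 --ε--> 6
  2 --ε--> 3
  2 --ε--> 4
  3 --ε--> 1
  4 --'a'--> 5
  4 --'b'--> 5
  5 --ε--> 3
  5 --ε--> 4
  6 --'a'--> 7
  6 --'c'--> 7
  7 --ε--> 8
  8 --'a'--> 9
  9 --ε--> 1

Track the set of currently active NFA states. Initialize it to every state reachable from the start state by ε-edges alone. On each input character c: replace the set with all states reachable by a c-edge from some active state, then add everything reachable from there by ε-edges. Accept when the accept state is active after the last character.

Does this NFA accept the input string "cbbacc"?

initial (ε-close {0}): {0,1,2,3,4,6}
'c' @ 1: {7,8}
'b' @ 2: {}  — dead — no transitions
rest 'bacc' ignored (set empty)
end set {} — state 1 not in

Answer: REJECT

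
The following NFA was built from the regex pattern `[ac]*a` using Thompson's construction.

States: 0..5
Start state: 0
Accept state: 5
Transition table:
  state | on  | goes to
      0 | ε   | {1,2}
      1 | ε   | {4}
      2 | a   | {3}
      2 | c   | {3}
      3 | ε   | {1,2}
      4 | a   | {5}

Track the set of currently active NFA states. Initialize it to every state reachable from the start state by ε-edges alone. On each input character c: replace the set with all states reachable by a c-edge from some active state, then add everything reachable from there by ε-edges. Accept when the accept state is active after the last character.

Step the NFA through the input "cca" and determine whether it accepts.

S₀ = ε-closure({0}) = {0,1,2,4}
'c' @ 1: {1,2,3,4}
'c' @ 2: {1,2,3,4}
'a' @ 3: {1,2,3,4,5}  ✓accept
after full input: {1,2,3,4,5}  (accept=5 in)

Answer: ACCEPT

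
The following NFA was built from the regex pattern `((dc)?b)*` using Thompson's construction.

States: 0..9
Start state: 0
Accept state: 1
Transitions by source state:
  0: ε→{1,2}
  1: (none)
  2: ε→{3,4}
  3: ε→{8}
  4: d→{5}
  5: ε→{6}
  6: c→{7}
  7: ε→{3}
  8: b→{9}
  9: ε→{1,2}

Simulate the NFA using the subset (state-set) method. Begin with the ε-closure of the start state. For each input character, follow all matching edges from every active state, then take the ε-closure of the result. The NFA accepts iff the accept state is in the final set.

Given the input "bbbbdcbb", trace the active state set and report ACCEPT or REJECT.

initial (ε-close {0}): {0,1,2,3,4,8}
'b' @ 1: {1,2,3,4,8,9}  ✓accept
'b' @ 2: {1,2,3,4,8,9}  ✓accept
'b' @ 3: {1,2,3,4,8,9}  ✓accept
'b' @ 4: {1,2,3,4,8,9}  ✓accept
'd' @ 5: {5,6}
'c' @ 6: {3,7,8}
'b' @ 7: {1,2,3,4,8,9}  ✓accept
'b' @ 8: {1,2,3,4,8,9}  ✓accept
final: {1,2,3,4,8,9}; accept 1 in set

Answer: ACCEPT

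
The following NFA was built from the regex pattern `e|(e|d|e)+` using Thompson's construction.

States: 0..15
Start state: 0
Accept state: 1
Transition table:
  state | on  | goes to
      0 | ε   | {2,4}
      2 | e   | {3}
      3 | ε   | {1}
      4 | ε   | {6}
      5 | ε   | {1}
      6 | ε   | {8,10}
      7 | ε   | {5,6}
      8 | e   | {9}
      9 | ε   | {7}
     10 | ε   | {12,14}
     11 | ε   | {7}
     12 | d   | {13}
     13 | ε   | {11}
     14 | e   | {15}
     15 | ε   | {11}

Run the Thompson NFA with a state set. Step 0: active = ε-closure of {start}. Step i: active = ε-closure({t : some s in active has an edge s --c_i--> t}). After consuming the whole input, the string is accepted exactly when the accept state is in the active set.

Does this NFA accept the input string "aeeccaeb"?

initial (ε-close {0}): {0,2,4,6,8,10,12,14}
'a' @ 1: {}  — dead — no transitions
rest 'eeccaeb' ignored (set empty)
after full input: {}  (accept=1 not in)

Answer: REJECT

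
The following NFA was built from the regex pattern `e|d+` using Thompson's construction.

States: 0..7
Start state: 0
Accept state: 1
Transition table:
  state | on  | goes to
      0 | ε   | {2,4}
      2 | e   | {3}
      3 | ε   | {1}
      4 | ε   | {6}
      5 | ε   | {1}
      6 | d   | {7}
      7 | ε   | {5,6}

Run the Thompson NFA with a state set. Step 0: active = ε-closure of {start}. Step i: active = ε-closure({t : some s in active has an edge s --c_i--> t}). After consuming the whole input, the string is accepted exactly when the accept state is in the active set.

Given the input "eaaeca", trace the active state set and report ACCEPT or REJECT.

initial (ε-close {0}): {0,2,4,6}
'e' @ 1: {1,3}  ✓accept
'a' @ 2: {}  — state set empty
rest 'aeca' ignored (set empty)
after full input: {}  (accept=1 not in)

Answer: REJECT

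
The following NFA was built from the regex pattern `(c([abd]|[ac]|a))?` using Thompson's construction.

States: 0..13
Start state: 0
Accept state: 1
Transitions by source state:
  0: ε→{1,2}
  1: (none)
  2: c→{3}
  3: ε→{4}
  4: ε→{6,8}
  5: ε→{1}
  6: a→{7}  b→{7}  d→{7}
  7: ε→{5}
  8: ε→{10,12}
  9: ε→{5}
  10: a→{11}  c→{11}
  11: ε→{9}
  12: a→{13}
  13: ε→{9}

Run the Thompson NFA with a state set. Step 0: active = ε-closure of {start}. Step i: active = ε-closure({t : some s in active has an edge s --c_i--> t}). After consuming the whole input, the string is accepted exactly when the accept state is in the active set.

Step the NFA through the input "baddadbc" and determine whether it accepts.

S₀ = ε-closure({0}) = {0,1,2}
'b' @ 1: {}  — dead — no transitions
rest 'addadbc' ignored (set empty)
final: {}; accept 1 not in set

Answer: REJECT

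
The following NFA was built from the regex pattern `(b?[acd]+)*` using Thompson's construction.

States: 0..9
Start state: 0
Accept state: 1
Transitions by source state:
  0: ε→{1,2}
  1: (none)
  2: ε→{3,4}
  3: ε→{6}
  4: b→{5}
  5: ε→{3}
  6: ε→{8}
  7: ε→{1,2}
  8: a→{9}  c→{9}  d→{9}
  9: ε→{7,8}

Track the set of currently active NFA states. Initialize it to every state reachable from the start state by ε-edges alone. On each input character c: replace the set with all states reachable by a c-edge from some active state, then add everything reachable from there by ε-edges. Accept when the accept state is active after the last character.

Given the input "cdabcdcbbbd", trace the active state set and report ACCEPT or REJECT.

start: ε-closure({0}) = {0,1,2,3,4,6,8}
'c' @ 1: {1,2,3,4,6,7,8,9}  [accepting]
'd' @ 2: {1,2,3,4,6,7,8,9}  [accepting]
'a' @ 3: {1,2,3,4,6,7,8,9}  [accepting]
'b' @ 4: {3,5,6,8}
'c' @ 5: {1,2,3,4,6,7,8,9}  [accepting]
'd' @ 6: {1,2,3,4,6,7,8,9}  [accepting]
'c' @ 7: {1,2,3,4,6,7,8,9}  [accepting]
'b' @ 8: {3,5,6,8}
'b' @ 9: {}  — state set empty
rest 'bd' ignored (set empty)
final: {}; accept 1 not in set

Answer: REJECT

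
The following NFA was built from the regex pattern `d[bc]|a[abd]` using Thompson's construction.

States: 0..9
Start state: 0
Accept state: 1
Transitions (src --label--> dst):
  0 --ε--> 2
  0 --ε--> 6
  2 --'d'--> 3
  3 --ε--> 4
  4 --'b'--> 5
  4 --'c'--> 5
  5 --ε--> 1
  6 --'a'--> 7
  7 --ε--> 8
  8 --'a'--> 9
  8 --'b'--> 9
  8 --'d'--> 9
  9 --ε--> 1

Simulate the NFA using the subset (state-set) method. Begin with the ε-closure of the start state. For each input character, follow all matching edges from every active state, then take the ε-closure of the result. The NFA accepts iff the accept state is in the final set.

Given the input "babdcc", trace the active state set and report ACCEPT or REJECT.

Answer: REJECT

Derivation:
start: ε-closure({0}) = {0,2,6}
'b' @ 1: {}  — dead — no transitions
rest 'abdcc' ignored (set empty)
after full input: {}  (accept=1 not in)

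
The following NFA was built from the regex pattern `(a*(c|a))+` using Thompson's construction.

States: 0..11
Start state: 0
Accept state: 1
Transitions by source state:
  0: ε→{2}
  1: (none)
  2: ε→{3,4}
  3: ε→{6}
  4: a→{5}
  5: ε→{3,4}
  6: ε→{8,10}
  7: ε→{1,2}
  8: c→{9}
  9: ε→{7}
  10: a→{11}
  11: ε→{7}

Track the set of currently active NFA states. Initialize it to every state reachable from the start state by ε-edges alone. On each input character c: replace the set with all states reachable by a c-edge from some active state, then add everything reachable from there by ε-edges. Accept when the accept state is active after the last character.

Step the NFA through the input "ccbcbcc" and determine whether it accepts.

Answer: REJECT

Steps:
S₀ = ε-closure({0}) = {0,2,3,4,6,8,10}
'c' @ 1: {1,2,3,4,6,7,8,9,10}  [accepting]
'c' @ 2: {1,2,3,4,6,7,8,9,10}  [accepting]
'b' @ 3: {}  — state set empty
rest 'cbcc' ignored (set empty)
end set {} — state 1 not in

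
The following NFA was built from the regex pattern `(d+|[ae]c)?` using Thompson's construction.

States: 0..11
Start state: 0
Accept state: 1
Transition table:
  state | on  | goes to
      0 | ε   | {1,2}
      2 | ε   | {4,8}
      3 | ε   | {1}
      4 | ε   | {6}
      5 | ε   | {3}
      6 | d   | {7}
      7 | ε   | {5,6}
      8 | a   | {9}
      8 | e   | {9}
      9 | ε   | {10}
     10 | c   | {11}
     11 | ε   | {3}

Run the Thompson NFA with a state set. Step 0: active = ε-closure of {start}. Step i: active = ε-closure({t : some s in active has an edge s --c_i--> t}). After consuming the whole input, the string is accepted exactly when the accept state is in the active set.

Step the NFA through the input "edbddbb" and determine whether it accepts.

Answer: REJECT

Steps:
S₀ = ε-closure({0}) = {0,1,2,4,6,8}
'e' @ 1: {9,10}
'd' @ 2: {}  — no active states
rest 'bddbb' ignored (set empty)
after full input: {}  (accept=1 not in)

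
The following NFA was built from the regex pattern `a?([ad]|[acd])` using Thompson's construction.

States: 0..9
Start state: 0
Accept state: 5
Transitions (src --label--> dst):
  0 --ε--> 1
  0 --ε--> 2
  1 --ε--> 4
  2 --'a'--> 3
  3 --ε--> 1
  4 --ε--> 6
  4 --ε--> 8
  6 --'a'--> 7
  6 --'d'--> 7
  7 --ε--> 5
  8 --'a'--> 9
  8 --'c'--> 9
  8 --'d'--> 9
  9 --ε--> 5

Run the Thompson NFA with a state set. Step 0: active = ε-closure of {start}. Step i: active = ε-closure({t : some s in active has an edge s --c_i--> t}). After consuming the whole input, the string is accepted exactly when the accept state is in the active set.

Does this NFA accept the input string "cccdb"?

start: ε-closure({0}) = {0,1,2,4,6,8}
'c' @ 1: {5,9}  (accept∈set)
'c' @ 2: {}  — no active states
rest 'cdb' ignored (set empty)
after full input: {}  (accept=5 not in)

Answer: REJECT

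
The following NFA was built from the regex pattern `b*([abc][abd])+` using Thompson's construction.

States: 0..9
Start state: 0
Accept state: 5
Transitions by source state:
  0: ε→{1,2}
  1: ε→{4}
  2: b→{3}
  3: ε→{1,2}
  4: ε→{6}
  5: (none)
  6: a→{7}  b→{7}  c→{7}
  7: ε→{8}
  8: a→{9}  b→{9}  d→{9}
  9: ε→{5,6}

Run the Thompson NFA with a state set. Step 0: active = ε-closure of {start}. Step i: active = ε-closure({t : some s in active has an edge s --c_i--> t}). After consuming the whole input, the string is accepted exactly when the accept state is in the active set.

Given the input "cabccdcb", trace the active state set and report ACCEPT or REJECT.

initial (ε-close {0}): {0,1,2,4,6}
'c' @ 1: {7,8}
'a' @ 2: {5,6,9}  ✓accept
'b' @ 3: {7,8}
'c' @ 4: {}  — dead — no transitions
rest 'cdcb' ignored (set empty)
final: {}; accept 5 not in set

Answer: REJECT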